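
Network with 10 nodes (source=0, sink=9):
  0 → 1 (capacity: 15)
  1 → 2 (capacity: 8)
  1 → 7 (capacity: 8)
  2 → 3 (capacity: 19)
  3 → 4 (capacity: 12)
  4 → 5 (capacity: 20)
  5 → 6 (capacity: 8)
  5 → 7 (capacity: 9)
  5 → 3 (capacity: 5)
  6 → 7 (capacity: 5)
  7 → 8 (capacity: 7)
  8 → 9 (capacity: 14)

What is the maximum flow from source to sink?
Maximum flow = 7

Max flow: 7

Flow assignment:
  0 → 1: 7/15
  1 → 2: 7/8
  2 → 3: 7/19
  3 → 4: 7/12
  4 → 5: 7/20
  5 → 7: 7/9
  7 → 8: 7/7
  8 → 9: 7/14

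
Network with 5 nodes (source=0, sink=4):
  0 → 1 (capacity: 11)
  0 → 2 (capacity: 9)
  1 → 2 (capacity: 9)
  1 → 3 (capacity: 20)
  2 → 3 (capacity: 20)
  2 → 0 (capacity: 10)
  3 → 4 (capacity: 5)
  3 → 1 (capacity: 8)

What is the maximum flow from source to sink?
Maximum flow = 5

Max flow: 5

Flow assignment:
  0 → 2: 5/9
  1 → 2: 4/9
  2 → 3: 9/20
  3 → 4: 5/5
  3 → 1: 4/8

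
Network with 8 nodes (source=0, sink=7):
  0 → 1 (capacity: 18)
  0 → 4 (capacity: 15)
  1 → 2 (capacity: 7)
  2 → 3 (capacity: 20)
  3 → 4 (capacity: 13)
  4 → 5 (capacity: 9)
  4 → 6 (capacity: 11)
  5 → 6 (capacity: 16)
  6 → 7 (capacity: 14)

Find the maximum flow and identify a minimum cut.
Max flow = 14, Min cut edges: (6,7)

Maximum flow: 14
Minimum cut: (6,7)
Partition: S = [0, 1, 2, 3, 4, 5, 6], T = [7]

Max-flow min-cut theorem verified: both equal 14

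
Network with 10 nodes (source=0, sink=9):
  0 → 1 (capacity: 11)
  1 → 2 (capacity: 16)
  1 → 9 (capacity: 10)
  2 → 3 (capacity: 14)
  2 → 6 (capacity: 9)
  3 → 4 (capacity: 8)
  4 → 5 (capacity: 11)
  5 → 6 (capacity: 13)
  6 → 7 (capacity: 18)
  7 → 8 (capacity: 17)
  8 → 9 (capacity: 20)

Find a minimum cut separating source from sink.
Min cut value = 11, edges: (0,1)

Min cut value: 11
Partition: S = [0], T = [1, 2, 3, 4, 5, 6, 7, 8, 9]
Cut edges: (0,1)

By max-flow min-cut theorem, max flow = min cut = 11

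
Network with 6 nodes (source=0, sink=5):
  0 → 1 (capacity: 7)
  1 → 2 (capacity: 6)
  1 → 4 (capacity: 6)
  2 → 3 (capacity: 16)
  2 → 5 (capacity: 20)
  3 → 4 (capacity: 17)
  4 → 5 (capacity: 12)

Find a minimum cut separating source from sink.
Min cut value = 7, edges: (0,1)

Min cut value: 7
Partition: S = [0], T = [1, 2, 3, 4, 5]
Cut edges: (0,1)

By max-flow min-cut theorem, max flow = min cut = 7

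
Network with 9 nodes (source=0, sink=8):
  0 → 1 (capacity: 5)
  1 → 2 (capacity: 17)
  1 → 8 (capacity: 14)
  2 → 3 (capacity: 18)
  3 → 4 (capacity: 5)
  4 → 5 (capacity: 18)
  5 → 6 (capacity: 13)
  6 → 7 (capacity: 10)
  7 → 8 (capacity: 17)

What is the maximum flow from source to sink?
Maximum flow = 5

Max flow: 5

Flow assignment:
  0 → 1: 5/5
  1 → 8: 5/14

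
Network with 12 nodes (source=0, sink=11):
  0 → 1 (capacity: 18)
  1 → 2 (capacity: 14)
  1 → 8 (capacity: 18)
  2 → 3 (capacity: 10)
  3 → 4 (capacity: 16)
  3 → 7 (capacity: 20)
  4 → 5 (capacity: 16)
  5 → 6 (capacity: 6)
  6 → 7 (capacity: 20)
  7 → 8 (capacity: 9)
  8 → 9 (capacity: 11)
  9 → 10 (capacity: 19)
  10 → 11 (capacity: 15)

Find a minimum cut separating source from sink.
Min cut value = 11, edges: (8,9)

Min cut value: 11
Partition: S = [0, 1, 2, 3, 4, 5, 6, 7, 8], T = [9, 10, 11]
Cut edges: (8,9)

By max-flow min-cut theorem, max flow = min cut = 11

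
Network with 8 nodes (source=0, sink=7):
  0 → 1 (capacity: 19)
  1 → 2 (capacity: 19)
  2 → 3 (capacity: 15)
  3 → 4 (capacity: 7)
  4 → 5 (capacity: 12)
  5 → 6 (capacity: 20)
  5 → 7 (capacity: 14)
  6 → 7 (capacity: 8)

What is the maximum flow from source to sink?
Maximum flow = 7

Max flow: 7

Flow assignment:
  0 → 1: 7/19
  1 → 2: 7/19
  2 → 3: 7/15
  3 → 4: 7/7
  4 → 5: 7/12
  5 → 7: 7/14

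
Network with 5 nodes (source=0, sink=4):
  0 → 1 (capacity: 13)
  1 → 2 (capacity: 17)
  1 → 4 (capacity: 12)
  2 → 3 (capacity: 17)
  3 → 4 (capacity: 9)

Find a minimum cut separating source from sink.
Min cut value = 13, edges: (0,1)

Min cut value: 13
Partition: S = [0], T = [1, 2, 3, 4]
Cut edges: (0,1)

By max-flow min-cut theorem, max flow = min cut = 13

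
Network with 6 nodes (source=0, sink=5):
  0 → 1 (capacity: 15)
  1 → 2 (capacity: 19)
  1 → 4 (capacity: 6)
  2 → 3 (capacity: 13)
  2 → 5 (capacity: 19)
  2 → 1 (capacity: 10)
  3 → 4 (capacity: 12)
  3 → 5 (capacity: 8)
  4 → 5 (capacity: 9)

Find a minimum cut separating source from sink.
Min cut value = 15, edges: (0,1)

Min cut value: 15
Partition: S = [0], T = [1, 2, 3, 4, 5]
Cut edges: (0,1)

By max-flow min-cut theorem, max flow = min cut = 15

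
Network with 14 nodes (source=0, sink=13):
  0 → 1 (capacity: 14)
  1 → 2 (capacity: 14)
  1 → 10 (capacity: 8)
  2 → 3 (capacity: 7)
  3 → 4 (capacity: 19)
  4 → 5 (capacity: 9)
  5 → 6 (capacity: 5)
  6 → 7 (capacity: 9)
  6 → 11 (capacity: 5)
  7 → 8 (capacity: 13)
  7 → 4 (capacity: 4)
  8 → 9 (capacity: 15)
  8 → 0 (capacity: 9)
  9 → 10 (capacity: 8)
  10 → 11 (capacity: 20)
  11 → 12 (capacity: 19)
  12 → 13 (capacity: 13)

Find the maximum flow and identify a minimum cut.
Max flow = 13, Min cut edges: (12,13)

Maximum flow: 13
Minimum cut: (12,13)
Partition: S = [0, 1, 2, 3, 4, 5, 6, 7, 8, 9, 10, 11, 12], T = [13]

Max-flow min-cut theorem verified: both equal 13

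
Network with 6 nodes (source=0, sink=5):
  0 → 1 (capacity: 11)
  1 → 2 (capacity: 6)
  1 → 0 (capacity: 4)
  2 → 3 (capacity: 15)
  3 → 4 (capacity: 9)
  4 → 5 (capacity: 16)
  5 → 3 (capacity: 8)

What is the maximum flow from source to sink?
Maximum flow = 6

Max flow: 6

Flow assignment:
  0 → 1: 6/11
  1 → 2: 6/6
  2 → 3: 6/15
  3 → 4: 6/9
  4 → 5: 6/16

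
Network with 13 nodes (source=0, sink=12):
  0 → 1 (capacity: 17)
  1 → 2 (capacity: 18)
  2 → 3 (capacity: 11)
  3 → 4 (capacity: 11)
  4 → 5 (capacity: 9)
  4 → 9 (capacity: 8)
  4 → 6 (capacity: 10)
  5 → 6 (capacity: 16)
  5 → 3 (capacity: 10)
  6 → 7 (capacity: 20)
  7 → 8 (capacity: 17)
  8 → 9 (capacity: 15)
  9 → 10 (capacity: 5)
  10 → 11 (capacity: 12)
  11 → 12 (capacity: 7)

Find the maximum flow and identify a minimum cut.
Max flow = 5, Min cut edges: (9,10)

Maximum flow: 5
Minimum cut: (9,10)
Partition: S = [0, 1, 2, 3, 4, 5, 6, 7, 8, 9], T = [10, 11, 12]

Max-flow min-cut theorem verified: both equal 5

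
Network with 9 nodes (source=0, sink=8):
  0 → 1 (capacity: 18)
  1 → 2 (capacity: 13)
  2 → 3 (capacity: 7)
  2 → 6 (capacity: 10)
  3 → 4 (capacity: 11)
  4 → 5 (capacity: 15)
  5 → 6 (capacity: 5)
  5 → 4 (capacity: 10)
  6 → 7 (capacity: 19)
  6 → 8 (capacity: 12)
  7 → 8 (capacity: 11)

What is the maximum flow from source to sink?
Maximum flow = 13

Max flow: 13

Flow assignment:
  0 → 1: 13/18
  1 → 2: 13/13
  2 → 3: 3/7
  2 → 6: 10/10
  3 → 4: 3/11
  4 → 5: 3/15
  5 → 6: 3/5
  6 → 7: 1/19
  6 → 8: 12/12
  7 → 8: 1/11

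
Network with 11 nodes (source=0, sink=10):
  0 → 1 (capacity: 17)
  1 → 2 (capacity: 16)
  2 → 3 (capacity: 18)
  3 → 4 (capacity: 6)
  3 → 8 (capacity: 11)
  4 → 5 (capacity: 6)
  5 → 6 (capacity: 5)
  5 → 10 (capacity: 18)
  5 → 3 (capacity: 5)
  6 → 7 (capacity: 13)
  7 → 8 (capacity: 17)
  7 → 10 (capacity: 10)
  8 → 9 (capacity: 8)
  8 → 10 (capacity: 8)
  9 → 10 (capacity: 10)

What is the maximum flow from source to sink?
Maximum flow = 16

Max flow: 16

Flow assignment:
  0 → 1: 16/17
  1 → 2: 16/16
  2 → 3: 16/18
  3 → 4: 5/6
  3 → 8: 11/11
  4 → 5: 5/6
  5 → 10: 5/18
  8 → 9: 3/8
  8 → 10: 8/8
  9 → 10: 3/10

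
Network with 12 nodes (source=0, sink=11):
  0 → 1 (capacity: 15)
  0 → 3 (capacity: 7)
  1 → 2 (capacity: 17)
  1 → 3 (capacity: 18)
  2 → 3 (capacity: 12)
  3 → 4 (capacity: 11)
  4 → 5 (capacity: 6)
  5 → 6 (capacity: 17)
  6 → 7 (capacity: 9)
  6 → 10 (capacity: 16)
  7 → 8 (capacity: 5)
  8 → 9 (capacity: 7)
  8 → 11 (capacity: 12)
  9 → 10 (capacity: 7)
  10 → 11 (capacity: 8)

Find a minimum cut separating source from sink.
Min cut value = 6, edges: (4,5)

Min cut value: 6
Partition: S = [0, 1, 2, 3, 4], T = [5, 6, 7, 8, 9, 10, 11]
Cut edges: (4,5)

By max-flow min-cut theorem, max flow = min cut = 6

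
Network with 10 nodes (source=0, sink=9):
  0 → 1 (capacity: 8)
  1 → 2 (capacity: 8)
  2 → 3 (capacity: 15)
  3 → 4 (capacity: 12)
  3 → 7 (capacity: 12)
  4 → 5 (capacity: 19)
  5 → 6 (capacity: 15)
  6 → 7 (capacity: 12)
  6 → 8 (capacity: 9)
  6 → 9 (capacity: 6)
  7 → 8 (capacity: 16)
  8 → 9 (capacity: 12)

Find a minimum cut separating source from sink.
Min cut value = 8, edges: (1,2)

Min cut value: 8
Partition: S = [0, 1], T = [2, 3, 4, 5, 6, 7, 8, 9]
Cut edges: (1,2)

By max-flow min-cut theorem, max flow = min cut = 8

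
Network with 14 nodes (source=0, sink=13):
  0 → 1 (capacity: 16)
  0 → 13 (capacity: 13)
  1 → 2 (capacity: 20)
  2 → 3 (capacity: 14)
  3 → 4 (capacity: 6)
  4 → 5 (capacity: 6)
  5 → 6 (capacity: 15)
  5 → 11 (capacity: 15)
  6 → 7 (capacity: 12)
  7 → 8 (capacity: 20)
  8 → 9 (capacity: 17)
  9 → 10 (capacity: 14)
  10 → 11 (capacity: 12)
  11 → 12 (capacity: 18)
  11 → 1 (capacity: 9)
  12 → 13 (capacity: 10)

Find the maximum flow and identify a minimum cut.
Max flow = 19, Min cut edges: (0,13), (4,5)

Maximum flow: 19
Minimum cut: (0,13), (4,5)
Partition: S = [0, 1, 2, 3, 4], T = [5, 6, 7, 8, 9, 10, 11, 12, 13]

Max-flow min-cut theorem verified: both equal 19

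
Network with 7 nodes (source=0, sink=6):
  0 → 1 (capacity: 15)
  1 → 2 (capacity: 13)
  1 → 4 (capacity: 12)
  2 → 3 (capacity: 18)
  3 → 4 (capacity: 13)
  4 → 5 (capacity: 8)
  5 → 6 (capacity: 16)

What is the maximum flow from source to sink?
Maximum flow = 8

Max flow: 8

Flow assignment:
  0 → 1: 8/15
  1 → 2: 3/13
  1 → 4: 5/12
  2 → 3: 3/18
  3 → 4: 3/13
  4 → 5: 8/8
  5 → 6: 8/16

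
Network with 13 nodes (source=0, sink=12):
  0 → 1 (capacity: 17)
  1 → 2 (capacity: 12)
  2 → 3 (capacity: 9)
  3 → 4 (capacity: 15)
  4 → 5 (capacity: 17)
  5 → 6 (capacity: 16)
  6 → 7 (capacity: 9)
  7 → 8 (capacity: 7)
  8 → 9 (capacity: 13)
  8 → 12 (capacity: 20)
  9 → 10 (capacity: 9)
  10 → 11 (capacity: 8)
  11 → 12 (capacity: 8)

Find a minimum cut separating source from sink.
Min cut value = 7, edges: (7,8)

Min cut value: 7
Partition: S = [0, 1, 2, 3, 4, 5, 6, 7], T = [8, 9, 10, 11, 12]
Cut edges: (7,8)

By max-flow min-cut theorem, max flow = min cut = 7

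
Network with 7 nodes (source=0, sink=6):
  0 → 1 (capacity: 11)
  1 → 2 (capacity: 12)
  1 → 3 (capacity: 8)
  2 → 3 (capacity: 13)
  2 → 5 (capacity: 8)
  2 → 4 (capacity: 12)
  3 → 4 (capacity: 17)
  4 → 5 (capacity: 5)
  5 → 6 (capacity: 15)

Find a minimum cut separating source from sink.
Min cut value = 11, edges: (0,1)

Min cut value: 11
Partition: S = [0], T = [1, 2, 3, 4, 5, 6]
Cut edges: (0,1)

By max-flow min-cut theorem, max flow = min cut = 11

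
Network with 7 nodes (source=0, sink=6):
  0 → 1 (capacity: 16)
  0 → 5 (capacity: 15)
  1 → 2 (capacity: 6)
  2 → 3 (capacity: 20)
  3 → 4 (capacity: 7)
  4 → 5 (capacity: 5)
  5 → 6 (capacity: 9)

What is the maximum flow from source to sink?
Maximum flow = 9

Max flow: 9

Flow assignment:
  0 → 1: 5/16
  0 → 5: 4/15
  1 → 2: 5/6
  2 → 3: 5/20
  3 → 4: 5/7
  4 → 5: 5/5
  5 → 6: 9/9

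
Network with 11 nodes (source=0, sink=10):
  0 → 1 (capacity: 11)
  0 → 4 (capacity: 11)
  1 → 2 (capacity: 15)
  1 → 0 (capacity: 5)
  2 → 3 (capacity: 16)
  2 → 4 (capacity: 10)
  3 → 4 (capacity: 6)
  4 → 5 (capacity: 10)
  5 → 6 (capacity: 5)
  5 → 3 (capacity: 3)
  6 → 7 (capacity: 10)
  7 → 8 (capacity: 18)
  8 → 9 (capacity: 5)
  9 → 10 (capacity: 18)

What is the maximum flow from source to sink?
Maximum flow = 5

Max flow: 5

Flow assignment:
  0 → 1: 5/11
  1 → 2: 5/15
  2 → 3: 1/16
  2 → 4: 4/10
  3 → 4: 1/6
  4 → 5: 5/10
  5 → 6: 5/5
  6 → 7: 5/10
  7 → 8: 5/18
  8 → 9: 5/5
  9 → 10: 5/18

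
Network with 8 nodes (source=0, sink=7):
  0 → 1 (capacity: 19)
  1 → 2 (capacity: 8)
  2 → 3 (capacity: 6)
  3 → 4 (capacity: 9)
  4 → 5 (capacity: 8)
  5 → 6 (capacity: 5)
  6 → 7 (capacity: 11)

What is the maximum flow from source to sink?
Maximum flow = 5

Max flow: 5

Flow assignment:
  0 → 1: 5/19
  1 → 2: 5/8
  2 → 3: 5/6
  3 → 4: 5/9
  4 → 5: 5/8
  5 → 6: 5/5
  6 → 7: 5/11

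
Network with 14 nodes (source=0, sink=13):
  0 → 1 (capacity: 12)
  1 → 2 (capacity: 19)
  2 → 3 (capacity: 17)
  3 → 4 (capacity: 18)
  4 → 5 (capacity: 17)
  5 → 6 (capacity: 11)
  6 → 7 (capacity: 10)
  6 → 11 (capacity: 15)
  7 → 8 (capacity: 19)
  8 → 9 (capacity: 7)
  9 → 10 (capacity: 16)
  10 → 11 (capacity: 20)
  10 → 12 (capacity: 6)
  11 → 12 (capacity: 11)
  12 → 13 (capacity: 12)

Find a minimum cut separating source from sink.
Min cut value = 11, edges: (5,6)

Min cut value: 11
Partition: S = [0, 1, 2, 3, 4, 5], T = [6, 7, 8, 9, 10, 11, 12, 13]
Cut edges: (5,6)

By max-flow min-cut theorem, max flow = min cut = 11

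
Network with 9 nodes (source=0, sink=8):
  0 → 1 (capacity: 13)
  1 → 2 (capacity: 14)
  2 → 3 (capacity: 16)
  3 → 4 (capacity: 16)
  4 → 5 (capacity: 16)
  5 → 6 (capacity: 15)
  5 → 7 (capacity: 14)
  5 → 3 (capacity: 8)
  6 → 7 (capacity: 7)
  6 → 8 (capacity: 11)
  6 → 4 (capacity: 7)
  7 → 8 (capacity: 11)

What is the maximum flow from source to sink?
Maximum flow = 13

Max flow: 13

Flow assignment:
  0 → 1: 13/13
  1 → 2: 13/14
  2 → 3: 13/16
  3 → 4: 13/16
  4 → 5: 13/16
  5 → 6: 13/15
  6 → 7: 2/7
  6 → 8: 11/11
  7 → 8: 2/11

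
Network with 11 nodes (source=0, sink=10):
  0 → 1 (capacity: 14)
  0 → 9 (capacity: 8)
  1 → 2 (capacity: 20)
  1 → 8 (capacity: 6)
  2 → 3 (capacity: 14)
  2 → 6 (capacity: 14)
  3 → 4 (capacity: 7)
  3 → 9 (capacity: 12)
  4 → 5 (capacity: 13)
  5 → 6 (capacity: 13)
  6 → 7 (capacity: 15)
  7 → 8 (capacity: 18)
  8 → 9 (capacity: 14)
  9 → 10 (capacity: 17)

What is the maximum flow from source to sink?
Maximum flow = 17

Max flow: 17

Flow assignment:
  0 → 1: 14/14
  0 → 9: 3/8
  1 → 2: 8/20
  1 → 8: 6/6
  2 → 3: 8/14
  3 → 9: 8/12
  8 → 9: 6/14
  9 → 10: 17/17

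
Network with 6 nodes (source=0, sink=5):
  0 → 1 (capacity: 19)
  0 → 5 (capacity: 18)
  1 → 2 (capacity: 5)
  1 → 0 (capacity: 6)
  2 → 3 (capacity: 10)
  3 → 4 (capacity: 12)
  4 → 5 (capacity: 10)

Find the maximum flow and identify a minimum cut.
Max flow = 23, Min cut edges: (0,5), (1,2)

Maximum flow: 23
Minimum cut: (0,5), (1,2)
Partition: S = [0, 1], T = [2, 3, 4, 5]

Max-flow min-cut theorem verified: both equal 23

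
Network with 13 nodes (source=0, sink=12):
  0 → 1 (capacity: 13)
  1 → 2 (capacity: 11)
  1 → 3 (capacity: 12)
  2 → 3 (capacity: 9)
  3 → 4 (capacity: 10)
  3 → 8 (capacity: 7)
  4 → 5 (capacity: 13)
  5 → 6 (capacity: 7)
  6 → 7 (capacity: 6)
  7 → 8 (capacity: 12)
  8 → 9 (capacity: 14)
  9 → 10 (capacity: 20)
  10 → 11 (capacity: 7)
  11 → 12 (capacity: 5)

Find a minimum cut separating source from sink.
Min cut value = 5, edges: (11,12)

Min cut value: 5
Partition: S = [0, 1, 2, 3, 4, 5, 6, 7, 8, 9, 10, 11], T = [12]
Cut edges: (11,12)

By max-flow min-cut theorem, max flow = min cut = 5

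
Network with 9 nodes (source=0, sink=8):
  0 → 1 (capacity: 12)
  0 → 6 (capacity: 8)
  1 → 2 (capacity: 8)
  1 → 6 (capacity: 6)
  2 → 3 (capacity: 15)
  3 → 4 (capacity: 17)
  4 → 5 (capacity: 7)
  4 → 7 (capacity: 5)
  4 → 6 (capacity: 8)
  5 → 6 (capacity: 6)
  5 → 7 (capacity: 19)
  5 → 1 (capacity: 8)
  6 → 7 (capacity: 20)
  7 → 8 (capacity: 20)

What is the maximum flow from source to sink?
Maximum flow = 20

Max flow: 20

Flow assignment:
  0 → 1: 12/12
  0 → 6: 8/8
  1 → 2: 6/8
  1 → 6: 6/6
  2 → 3: 6/15
  3 → 4: 6/17
  4 → 5: 1/7
  4 → 7: 5/5
  5 → 7: 1/19
  6 → 7: 14/20
  7 → 8: 20/20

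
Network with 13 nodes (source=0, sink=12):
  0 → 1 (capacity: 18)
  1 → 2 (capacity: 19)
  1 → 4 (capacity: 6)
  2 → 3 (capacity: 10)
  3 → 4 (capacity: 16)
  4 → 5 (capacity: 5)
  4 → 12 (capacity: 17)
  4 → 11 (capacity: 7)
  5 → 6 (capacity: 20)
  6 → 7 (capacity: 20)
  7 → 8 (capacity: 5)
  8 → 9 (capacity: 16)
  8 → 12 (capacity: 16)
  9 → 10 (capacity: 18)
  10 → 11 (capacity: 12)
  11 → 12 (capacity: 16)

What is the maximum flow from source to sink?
Maximum flow = 16

Max flow: 16

Flow assignment:
  0 → 1: 16/18
  1 → 2: 10/19
  1 → 4: 6/6
  2 → 3: 10/10
  3 → 4: 10/16
  4 → 12: 16/17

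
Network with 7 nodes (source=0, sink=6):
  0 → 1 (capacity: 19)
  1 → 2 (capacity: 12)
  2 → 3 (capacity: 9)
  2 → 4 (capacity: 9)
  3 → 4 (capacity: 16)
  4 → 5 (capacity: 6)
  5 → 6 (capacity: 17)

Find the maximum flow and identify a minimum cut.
Max flow = 6, Min cut edges: (4,5)

Maximum flow: 6
Minimum cut: (4,5)
Partition: S = [0, 1, 2, 3, 4], T = [5, 6]

Max-flow min-cut theorem verified: both equal 6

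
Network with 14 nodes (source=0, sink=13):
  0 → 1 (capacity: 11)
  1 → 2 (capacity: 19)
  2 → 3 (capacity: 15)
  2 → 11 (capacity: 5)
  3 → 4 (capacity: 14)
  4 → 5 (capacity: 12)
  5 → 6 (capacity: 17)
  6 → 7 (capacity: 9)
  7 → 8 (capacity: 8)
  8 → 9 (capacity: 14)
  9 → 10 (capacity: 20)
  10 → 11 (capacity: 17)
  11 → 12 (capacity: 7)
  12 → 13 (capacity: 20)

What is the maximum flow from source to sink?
Maximum flow = 7

Max flow: 7

Flow assignment:
  0 → 1: 7/11
  1 → 2: 7/19
  2 → 3: 6/15
  2 → 11: 1/5
  3 → 4: 6/14
  4 → 5: 6/12
  5 → 6: 6/17
  6 → 7: 6/9
  7 → 8: 6/8
  8 → 9: 6/14
  9 → 10: 6/20
  10 → 11: 6/17
  11 → 12: 7/7
  12 → 13: 7/20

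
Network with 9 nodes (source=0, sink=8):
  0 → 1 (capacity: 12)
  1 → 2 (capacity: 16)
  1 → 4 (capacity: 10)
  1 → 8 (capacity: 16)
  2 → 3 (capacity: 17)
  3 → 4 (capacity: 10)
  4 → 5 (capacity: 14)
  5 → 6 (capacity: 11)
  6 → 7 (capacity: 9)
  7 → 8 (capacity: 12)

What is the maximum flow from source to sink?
Maximum flow = 12

Max flow: 12

Flow assignment:
  0 → 1: 12/12
  1 → 8: 12/16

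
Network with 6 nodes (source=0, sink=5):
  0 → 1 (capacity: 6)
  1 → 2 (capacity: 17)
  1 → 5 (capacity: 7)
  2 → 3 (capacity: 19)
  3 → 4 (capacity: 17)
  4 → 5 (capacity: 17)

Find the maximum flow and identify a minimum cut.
Max flow = 6, Min cut edges: (0,1)

Maximum flow: 6
Minimum cut: (0,1)
Partition: S = [0], T = [1, 2, 3, 4, 5]

Max-flow min-cut theorem verified: both equal 6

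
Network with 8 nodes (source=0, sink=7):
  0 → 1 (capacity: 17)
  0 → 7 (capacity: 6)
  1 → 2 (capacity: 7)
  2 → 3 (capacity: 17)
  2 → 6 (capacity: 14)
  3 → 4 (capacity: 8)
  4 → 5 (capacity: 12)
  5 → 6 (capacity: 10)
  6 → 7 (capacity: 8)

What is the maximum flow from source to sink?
Maximum flow = 13

Max flow: 13

Flow assignment:
  0 → 1: 7/17
  0 → 7: 6/6
  1 → 2: 7/7
  2 → 6: 7/14
  6 → 7: 7/8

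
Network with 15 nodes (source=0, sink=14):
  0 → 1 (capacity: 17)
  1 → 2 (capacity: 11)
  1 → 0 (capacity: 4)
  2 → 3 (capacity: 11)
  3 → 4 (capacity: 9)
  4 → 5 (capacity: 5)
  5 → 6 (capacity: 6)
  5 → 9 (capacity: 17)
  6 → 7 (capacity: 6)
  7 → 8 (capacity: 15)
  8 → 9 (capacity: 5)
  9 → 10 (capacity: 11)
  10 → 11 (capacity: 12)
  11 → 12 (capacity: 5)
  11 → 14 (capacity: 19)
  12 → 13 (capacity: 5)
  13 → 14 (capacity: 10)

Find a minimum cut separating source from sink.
Min cut value = 5, edges: (4,5)

Min cut value: 5
Partition: S = [0, 1, 2, 3, 4], T = [5, 6, 7, 8, 9, 10, 11, 12, 13, 14]
Cut edges: (4,5)

By max-flow min-cut theorem, max flow = min cut = 5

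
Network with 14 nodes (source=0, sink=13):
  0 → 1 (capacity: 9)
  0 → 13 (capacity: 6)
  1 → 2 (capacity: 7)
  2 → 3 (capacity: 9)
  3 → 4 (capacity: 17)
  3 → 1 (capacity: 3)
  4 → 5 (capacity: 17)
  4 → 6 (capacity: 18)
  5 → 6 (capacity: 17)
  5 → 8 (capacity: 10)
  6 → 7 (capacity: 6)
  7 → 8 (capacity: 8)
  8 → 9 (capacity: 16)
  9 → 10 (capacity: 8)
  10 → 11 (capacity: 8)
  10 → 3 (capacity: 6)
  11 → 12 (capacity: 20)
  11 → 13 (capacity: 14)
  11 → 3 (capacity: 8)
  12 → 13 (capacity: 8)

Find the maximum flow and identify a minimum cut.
Max flow = 13, Min cut edges: (0,13), (1,2)

Maximum flow: 13
Minimum cut: (0,13), (1,2)
Partition: S = [0, 1], T = [2, 3, 4, 5, 6, 7, 8, 9, 10, 11, 12, 13]

Max-flow min-cut theorem verified: both equal 13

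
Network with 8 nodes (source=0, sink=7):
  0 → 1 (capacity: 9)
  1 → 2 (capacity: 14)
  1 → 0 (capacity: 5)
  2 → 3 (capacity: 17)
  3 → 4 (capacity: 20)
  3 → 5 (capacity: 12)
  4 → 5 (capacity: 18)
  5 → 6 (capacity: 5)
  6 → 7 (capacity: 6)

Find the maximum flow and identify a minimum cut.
Max flow = 5, Min cut edges: (5,6)

Maximum flow: 5
Minimum cut: (5,6)
Partition: S = [0, 1, 2, 3, 4, 5], T = [6, 7]

Max-flow min-cut theorem verified: both equal 5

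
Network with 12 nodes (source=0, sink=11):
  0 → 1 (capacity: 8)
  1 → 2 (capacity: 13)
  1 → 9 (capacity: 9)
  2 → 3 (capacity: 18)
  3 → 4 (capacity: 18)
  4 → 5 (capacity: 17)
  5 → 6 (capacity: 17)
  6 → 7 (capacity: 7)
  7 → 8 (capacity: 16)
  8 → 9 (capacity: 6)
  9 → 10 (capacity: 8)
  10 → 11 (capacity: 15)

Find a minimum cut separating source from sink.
Min cut value = 8, edges: (9,10)

Min cut value: 8
Partition: S = [0, 1, 2, 3, 4, 5, 6, 7, 8, 9], T = [10, 11]
Cut edges: (9,10)

By max-flow min-cut theorem, max flow = min cut = 8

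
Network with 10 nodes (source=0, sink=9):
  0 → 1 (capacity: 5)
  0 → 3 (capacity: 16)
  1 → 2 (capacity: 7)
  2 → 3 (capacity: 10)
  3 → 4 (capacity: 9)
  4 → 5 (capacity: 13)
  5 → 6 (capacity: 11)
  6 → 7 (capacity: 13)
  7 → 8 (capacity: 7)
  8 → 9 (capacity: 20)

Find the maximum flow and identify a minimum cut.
Max flow = 7, Min cut edges: (7,8)

Maximum flow: 7
Minimum cut: (7,8)
Partition: S = [0, 1, 2, 3, 4, 5, 6, 7], T = [8, 9]

Max-flow min-cut theorem verified: both equal 7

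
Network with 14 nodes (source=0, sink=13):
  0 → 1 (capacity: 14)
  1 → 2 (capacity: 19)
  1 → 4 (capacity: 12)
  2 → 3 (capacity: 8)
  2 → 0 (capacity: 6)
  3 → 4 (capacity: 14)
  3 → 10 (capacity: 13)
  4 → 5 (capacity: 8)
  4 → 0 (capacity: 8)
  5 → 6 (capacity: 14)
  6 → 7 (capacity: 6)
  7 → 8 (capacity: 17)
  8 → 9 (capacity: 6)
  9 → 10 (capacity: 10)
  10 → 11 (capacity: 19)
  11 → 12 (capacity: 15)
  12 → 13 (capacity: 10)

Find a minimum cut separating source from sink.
Min cut value = 10, edges: (12,13)

Min cut value: 10
Partition: S = [0, 1, 2, 3, 4, 5, 6, 7, 8, 9, 10, 11, 12], T = [13]
Cut edges: (12,13)

By max-flow min-cut theorem, max flow = min cut = 10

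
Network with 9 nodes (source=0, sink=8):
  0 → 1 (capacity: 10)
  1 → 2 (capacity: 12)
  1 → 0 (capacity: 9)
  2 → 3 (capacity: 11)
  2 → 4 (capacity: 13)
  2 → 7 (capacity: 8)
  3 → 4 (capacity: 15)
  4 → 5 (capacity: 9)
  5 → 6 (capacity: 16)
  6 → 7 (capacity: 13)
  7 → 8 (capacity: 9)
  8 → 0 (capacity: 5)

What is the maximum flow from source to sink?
Maximum flow = 9

Max flow: 9

Flow assignment:
  0 → 1: 9/10
  1 → 2: 9/12
  2 → 4: 2/13
  2 → 7: 7/8
  4 → 5: 2/9
  5 → 6: 2/16
  6 → 7: 2/13
  7 → 8: 9/9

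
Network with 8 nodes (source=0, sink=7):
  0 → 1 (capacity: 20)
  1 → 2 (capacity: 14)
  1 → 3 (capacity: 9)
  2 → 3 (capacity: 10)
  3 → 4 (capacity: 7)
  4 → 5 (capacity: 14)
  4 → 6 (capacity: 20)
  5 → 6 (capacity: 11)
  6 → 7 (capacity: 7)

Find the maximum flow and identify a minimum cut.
Max flow = 7, Min cut edges: (6,7)

Maximum flow: 7
Minimum cut: (6,7)
Partition: S = [0, 1, 2, 3, 4, 5, 6], T = [7]

Max-flow min-cut theorem verified: both equal 7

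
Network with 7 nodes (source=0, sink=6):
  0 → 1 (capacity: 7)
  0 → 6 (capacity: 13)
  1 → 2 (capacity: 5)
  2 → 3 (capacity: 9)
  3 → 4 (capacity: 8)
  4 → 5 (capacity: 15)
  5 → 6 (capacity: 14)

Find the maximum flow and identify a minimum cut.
Max flow = 18, Min cut edges: (0,6), (1,2)

Maximum flow: 18
Minimum cut: (0,6), (1,2)
Partition: S = [0, 1], T = [2, 3, 4, 5, 6]

Max-flow min-cut theorem verified: both equal 18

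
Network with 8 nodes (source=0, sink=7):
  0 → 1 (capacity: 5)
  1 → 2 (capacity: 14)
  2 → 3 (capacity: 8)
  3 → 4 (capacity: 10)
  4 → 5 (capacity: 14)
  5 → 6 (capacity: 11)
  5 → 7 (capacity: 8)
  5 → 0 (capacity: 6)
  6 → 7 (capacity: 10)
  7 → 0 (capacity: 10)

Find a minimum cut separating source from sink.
Min cut value = 5, edges: (0,1)

Min cut value: 5
Partition: S = [0], T = [1, 2, 3, 4, 5, 6, 7]
Cut edges: (0,1)

By max-flow min-cut theorem, max flow = min cut = 5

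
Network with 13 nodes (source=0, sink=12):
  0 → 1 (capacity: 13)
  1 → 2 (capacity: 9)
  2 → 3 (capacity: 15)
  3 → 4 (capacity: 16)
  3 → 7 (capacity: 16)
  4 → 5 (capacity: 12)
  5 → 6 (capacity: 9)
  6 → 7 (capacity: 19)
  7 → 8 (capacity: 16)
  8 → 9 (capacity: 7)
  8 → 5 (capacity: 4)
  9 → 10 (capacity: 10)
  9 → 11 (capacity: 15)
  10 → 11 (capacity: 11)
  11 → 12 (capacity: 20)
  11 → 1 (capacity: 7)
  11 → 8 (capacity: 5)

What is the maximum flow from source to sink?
Maximum flow = 7

Max flow: 7

Flow assignment:
  0 → 1: 7/13
  1 → 2: 7/9
  2 → 3: 7/15
  3 → 7: 7/16
  7 → 8: 7/16
  8 → 9: 7/7
  9 → 11: 7/15
  11 → 12: 7/20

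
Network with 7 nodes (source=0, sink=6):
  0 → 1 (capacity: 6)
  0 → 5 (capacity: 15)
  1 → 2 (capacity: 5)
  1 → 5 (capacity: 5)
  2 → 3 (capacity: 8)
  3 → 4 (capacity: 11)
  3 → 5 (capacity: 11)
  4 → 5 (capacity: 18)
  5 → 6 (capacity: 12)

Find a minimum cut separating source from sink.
Min cut value = 12, edges: (5,6)

Min cut value: 12
Partition: S = [0, 1, 2, 3, 4, 5], T = [6]
Cut edges: (5,6)

By max-flow min-cut theorem, max flow = min cut = 12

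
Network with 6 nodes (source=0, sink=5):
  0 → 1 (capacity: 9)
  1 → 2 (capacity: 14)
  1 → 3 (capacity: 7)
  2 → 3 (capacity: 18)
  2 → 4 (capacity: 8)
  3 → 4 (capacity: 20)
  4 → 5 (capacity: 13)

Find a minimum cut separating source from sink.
Min cut value = 9, edges: (0,1)

Min cut value: 9
Partition: S = [0], T = [1, 2, 3, 4, 5]
Cut edges: (0,1)

By max-flow min-cut theorem, max flow = min cut = 9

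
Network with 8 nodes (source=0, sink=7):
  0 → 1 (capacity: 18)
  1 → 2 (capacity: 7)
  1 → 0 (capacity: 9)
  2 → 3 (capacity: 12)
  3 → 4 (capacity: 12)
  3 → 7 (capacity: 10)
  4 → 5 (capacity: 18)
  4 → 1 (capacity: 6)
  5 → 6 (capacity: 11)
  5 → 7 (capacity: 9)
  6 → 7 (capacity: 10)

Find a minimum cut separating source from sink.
Min cut value = 7, edges: (1,2)

Min cut value: 7
Partition: S = [0, 1], T = [2, 3, 4, 5, 6, 7]
Cut edges: (1,2)

By max-flow min-cut theorem, max flow = min cut = 7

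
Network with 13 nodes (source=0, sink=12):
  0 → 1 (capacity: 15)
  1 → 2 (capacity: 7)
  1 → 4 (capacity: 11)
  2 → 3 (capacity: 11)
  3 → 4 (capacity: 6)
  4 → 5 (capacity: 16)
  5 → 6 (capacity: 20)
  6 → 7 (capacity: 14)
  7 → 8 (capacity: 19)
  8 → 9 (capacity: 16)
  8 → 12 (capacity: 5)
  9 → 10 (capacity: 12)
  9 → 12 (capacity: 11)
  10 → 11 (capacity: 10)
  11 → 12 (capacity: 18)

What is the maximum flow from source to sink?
Maximum flow = 14

Max flow: 14

Flow assignment:
  0 → 1: 14/15
  1 → 2: 4/7
  1 → 4: 10/11
  2 → 3: 4/11
  3 → 4: 4/6
  4 → 5: 14/16
  5 → 6: 14/20
  6 → 7: 14/14
  7 → 8: 14/19
  8 → 9: 9/16
  8 → 12: 5/5
  9 → 12: 9/11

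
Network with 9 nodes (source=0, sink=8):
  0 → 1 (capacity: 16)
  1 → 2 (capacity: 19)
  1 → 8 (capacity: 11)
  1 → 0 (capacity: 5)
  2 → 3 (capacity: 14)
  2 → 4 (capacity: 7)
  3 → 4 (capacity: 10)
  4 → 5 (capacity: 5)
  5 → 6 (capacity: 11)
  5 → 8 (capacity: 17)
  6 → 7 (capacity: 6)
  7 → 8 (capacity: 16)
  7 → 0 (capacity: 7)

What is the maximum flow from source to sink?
Maximum flow = 16

Max flow: 16

Flow assignment:
  0 → 1: 16/16
  1 → 2: 5/19
  1 → 8: 11/11
  2 → 4: 5/7
  4 → 5: 5/5
  5 → 8: 5/17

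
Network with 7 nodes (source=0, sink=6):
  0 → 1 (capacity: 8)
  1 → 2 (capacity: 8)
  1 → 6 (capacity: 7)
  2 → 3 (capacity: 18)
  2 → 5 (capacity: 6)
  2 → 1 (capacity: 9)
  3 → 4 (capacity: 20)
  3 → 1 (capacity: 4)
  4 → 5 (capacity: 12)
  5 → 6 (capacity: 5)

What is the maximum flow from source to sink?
Maximum flow = 8

Max flow: 8

Flow assignment:
  0 → 1: 8/8
  1 → 2: 1/8
  1 → 6: 7/7
  2 → 5: 1/6
  5 → 6: 1/5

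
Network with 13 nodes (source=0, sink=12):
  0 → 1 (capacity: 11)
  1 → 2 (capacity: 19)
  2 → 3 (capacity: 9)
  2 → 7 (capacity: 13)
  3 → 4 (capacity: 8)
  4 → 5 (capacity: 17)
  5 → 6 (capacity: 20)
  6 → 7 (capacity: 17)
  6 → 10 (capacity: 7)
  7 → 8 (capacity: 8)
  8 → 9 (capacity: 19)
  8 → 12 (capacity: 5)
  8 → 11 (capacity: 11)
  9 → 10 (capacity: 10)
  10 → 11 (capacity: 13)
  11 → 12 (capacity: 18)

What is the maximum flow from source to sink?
Maximum flow = 11

Max flow: 11

Flow assignment:
  0 → 1: 11/11
  1 → 2: 11/19
  2 → 3: 3/9
  2 → 7: 8/13
  3 → 4: 3/8
  4 → 5: 3/17
  5 → 6: 3/20
  6 → 10: 3/7
  7 → 8: 8/8
  8 → 12: 5/5
  8 → 11: 3/11
  10 → 11: 3/13
  11 → 12: 6/18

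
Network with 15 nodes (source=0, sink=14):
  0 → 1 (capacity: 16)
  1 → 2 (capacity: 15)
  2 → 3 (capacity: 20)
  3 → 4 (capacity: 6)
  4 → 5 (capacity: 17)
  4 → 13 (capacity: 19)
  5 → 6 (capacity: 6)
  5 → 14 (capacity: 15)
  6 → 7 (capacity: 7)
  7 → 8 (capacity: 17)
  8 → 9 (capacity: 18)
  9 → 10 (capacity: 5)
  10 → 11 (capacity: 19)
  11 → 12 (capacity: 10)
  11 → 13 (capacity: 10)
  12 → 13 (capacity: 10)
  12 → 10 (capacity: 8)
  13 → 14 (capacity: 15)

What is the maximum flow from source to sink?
Maximum flow = 6

Max flow: 6

Flow assignment:
  0 → 1: 6/16
  1 → 2: 6/15
  2 → 3: 6/20
  3 → 4: 6/6
  4 → 5: 6/17
  5 → 14: 6/15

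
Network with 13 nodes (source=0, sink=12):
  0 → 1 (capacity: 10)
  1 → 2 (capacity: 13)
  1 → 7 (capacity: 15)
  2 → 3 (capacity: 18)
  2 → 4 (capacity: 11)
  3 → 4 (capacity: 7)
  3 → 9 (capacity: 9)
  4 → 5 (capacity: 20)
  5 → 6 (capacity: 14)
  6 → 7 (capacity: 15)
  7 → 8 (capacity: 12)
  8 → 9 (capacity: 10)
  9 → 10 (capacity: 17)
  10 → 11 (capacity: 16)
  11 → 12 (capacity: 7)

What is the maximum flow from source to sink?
Maximum flow = 7

Max flow: 7

Flow assignment:
  0 → 1: 7/10
  1 → 2: 6/13
  1 → 7: 1/15
  2 → 3: 6/18
  3 → 9: 6/9
  7 → 8: 1/12
  8 → 9: 1/10
  9 → 10: 7/17
  10 → 11: 7/16
  11 → 12: 7/7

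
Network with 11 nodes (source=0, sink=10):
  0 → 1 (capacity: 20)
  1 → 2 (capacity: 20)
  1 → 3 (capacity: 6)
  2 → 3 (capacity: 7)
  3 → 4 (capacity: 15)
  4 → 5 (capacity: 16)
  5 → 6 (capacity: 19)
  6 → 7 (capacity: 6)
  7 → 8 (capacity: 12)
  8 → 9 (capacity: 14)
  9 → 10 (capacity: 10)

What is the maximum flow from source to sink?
Maximum flow = 6

Max flow: 6

Flow assignment:
  0 → 1: 6/20
  1 → 2: 6/20
  2 → 3: 6/7
  3 → 4: 6/15
  4 → 5: 6/16
  5 → 6: 6/19
  6 → 7: 6/6
  7 → 8: 6/12
  8 → 9: 6/14
  9 → 10: 6/10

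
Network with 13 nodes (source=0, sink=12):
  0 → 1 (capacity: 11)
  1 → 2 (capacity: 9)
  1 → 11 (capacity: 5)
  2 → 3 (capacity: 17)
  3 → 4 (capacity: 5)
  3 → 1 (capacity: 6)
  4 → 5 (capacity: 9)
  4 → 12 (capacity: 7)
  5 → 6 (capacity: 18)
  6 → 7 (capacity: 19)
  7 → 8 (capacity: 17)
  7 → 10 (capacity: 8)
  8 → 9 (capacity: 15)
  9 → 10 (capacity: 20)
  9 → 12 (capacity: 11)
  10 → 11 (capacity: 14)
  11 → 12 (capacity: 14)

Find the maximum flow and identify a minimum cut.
Max flow = 10, Min cut edges: (1,11), (3,4)

Maximum flow: 10
Minimum cut: (1,11), (3,4)
Partition: S = [0, 1, 2, 3], T = [4, 5, 6, 7, 8, 9, 10, 11, 12]

Max-flow min-cut theorem verified: both equal 10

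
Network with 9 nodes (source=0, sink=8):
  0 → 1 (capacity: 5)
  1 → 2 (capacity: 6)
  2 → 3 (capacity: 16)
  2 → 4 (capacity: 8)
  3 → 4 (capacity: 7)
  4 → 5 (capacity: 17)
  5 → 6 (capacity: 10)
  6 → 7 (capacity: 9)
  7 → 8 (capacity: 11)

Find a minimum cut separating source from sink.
Min cut value = 5, edges: (0,1)

Min cut value: 5
Partition: S = [0], T = [1, 2, 3, 4, 5, 6, 7, 8]
Cut edges: (0,1)

By max-flow min-cut theorem, max flow = min cut = 5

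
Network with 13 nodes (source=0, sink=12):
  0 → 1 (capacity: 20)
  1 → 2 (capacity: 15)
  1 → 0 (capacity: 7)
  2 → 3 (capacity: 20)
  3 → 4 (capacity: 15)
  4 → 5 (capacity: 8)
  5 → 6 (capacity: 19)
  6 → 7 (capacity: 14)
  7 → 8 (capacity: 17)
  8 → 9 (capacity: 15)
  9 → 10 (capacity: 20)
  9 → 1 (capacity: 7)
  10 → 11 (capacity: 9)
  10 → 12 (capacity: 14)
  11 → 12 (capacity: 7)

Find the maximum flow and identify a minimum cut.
Max flow = 8, Min cut edges: (4,5)

Maximum flow: 8
Minimum cut: (4,5)
Partition: S = [0, 1, 2, 3, 4], T = [5, 6, 7, 8, 9, 10, 11, 12]

Max-flow min-cut theorem verified: both equal 8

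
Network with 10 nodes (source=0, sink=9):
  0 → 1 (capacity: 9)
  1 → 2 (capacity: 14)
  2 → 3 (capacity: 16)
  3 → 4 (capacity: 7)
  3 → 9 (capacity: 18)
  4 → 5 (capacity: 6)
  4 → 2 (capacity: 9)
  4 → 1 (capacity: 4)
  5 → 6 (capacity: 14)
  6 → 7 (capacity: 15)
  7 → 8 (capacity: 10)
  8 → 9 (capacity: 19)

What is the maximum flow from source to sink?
Maximum flow = 9

Max flow: 9

Flow assignment:
  0 → 1: 9/9
  1 → 2: 9/14
  2 → 3: 9/16
  3 → 9: 9/18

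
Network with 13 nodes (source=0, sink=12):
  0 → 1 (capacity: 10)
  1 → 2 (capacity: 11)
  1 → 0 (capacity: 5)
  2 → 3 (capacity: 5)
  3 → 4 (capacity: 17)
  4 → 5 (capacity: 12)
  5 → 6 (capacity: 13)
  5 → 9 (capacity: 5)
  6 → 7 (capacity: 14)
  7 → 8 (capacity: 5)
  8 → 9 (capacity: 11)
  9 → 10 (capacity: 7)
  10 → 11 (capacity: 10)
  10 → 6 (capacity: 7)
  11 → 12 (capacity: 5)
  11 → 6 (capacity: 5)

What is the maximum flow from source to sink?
Maximum flow = 5

Max flow: 5

Flow assignment:
  0 → 1: 5/10
  1 → 2: 5/11
  2 → 3: 5/5
  3 → 4: 5/17
  4 → 5: 5/12
  5 → 9: 5/5
  9 → 10: 5/7
  10 → 11: 5/10
  11 → 12: 5/5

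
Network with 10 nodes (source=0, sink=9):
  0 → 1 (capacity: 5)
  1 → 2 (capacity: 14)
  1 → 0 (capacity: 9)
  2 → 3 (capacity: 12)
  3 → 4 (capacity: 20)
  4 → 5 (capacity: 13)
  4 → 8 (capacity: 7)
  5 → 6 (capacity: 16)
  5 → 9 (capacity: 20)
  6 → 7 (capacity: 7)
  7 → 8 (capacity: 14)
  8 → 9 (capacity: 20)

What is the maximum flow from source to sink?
Maximum flow = 5

Max flow: 5

Flow assignment:
  0 → 1: 5/5
  1 → 2: 5/14
  2 → 3: 5/12
  3 → 4: 5/20
  4 → 5: 5/13
  5 → 9: 5/20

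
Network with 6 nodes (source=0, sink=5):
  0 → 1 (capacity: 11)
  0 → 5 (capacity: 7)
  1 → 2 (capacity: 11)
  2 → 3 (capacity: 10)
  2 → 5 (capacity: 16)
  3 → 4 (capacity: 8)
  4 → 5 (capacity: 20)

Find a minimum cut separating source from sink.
Min cut value = 18, edges: (0,5), (1,2)

Min cut value: 18
Partition: S = [0, 1], T = [2, 3, 4, 5]
Cut edges: (0,5), (1,2)

By max-flow min-cut theorem, max flow = min cut = 18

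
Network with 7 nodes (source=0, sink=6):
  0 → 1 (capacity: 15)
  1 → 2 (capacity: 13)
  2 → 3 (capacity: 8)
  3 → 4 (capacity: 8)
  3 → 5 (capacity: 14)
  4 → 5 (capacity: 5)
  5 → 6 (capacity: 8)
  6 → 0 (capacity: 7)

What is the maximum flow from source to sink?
Maximum flow = 8

Max flow: 8

Flow assignment:
  0 → 1: 8/15
  1 → 2: 8/13
  2 → 3: 8/8
  3 → 5: 8/14
  5 → 6: 8/8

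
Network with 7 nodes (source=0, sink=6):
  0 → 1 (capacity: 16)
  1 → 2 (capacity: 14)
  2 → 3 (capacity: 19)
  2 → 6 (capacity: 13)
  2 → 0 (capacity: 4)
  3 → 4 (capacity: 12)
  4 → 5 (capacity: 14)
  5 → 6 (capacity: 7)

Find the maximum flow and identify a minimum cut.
Max flow = 14, Min cut edges: (1,2)

Maximum flow: 14
Minimum cut: (1,2)
Partition: S = [0, 1], T = [2, 3, 4, 5, 6]

Max-flow min-cut theorem verified: both equal 14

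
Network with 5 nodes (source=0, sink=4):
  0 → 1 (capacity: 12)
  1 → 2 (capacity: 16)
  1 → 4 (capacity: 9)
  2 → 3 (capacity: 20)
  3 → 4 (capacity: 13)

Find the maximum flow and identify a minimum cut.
Max flow = 12, Min cut edges: (0,1)

Maximum flow: 12
Minimum cut: (0,1)
Partition: S = [0], T = [1, 2, 3, 4]

Max-flow min-cut theorem verified: both equal 12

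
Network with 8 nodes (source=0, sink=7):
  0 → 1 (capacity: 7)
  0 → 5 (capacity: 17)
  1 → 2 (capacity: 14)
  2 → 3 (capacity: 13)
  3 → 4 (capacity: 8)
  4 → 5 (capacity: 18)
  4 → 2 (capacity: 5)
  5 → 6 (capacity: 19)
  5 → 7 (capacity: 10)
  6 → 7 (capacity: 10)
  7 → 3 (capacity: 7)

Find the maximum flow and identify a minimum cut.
Max flow = 20, Min cut edges: (5,7), (6,7)

Maximum flow: 20
Minimum cut: (5,7), (6,7)
Partition: S = [0, 1, 2, 3, 4, 5, 6], T = [7]

Max-flow min-cut theorem verified: both equal 20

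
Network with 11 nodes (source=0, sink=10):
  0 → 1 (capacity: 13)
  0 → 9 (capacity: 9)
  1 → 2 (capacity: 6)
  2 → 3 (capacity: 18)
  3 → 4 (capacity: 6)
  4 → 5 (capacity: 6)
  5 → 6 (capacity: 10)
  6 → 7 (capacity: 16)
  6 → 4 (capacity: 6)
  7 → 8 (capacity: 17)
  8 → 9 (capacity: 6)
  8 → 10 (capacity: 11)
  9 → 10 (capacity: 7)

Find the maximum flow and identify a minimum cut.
Max flow = 13, Min cut edges: (4,5), (9,10)

Maximum flow: 13
Minimum cut: (4,5), (9,10)
Partition: S = [0, 1, 2, 3, 4, 9], T = [5, 6, 7, 8, 10]

Max-flow min-cut theorem verified: both equal 13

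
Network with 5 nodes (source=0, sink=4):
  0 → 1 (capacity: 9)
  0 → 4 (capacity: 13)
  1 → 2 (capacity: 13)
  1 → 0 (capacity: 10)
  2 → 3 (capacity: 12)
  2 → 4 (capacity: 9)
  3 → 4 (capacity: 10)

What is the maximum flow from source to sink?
Maximum flow = 22

Max flow: 22

Flow assignment:
  0 → 1: 9/9
  0 → 4: 13/13
  1 → 2: 9/13
  2 → 4: 9/9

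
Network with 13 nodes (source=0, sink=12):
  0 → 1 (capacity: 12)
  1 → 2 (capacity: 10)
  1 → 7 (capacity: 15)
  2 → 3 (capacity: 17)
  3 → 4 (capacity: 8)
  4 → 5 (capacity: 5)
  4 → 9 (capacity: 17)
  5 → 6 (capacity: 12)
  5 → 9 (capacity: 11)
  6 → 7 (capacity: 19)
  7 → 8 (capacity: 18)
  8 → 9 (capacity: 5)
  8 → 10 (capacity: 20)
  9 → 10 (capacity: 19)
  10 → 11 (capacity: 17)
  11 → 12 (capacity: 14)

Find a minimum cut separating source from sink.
Min cut value = 12, edges: (0,1)

Min cut value: 12
Partition: S = [0], T = [1, 2, 3, 4, 5, 6, 7, 8, 9, 10, 11, 12]
Cut edges: (0,1)

By max-flow min-cut theorem, max flow = min cut = 12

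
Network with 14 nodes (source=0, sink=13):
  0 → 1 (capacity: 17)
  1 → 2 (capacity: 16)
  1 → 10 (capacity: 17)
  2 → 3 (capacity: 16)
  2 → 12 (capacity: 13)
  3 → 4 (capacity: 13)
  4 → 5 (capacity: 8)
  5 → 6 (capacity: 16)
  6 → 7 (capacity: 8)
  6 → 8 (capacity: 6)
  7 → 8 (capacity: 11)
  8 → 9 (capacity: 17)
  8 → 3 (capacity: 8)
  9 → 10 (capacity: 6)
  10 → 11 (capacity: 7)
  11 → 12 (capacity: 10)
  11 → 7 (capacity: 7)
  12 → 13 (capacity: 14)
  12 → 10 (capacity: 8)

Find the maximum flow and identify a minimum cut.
Max flow = 14, Min cut edges: (12,13)

Maximum flow: 14
Minimum cut: (12,13)
Partition: S = [0, 1, 2, 3, 4, 5, 6, 7, 8, 9, 10, 11, 12], T = [13]

Max-flow min-cut theorem verified: both equal 14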